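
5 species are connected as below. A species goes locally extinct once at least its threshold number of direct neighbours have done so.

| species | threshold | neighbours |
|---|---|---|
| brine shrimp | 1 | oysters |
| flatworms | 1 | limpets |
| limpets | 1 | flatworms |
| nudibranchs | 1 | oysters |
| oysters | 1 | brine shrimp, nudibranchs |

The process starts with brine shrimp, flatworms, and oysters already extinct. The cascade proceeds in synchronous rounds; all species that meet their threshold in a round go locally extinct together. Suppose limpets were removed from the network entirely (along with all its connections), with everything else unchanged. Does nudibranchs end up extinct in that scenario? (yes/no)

With limpets removed:
Round 1 — brine shrimp, flatworms, oysters go locally extinct (initial).
Round 2 — checking thresholds:
  nudibranchs: 1 of 1 neighbours ≥ 1, goes locally extinct.
Round 3 — no new extinctions; cascade stops.

yes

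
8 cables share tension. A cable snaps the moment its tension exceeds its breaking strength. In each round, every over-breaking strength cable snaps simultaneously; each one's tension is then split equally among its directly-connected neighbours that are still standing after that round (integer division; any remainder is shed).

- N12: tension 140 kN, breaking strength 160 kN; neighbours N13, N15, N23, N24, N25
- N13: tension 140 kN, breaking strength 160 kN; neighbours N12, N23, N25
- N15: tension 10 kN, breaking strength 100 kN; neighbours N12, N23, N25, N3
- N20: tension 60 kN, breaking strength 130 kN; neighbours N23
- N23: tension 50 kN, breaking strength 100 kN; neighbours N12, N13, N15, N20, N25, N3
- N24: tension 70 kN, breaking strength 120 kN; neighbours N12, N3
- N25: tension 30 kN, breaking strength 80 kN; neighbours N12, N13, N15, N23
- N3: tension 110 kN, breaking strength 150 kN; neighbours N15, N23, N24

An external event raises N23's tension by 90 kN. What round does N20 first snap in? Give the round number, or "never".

Round 1 — N23 at 140 > 100. N23 snaps.
  N23 sheds 140 kN to N12, N13, N15, N20, N25, N3: 23 each (2 lost).
    N12: 140+23 = 163 > 160
    N13: 140+23 = 163 > 160
    N15: 10+23 = 33 ≤ 100
    N20: 60+23 = 83 ≤ 130
    N25: 30+23 = 53 ≤ 80
    N3: 110+23 = 133 ≤ 150
Round 2 — N12, N13 snap.
  N12 sheds 163 kN to N15, N24, N25: 54 each (1 lost).
    N15: 33+54 = 87 ≤ 100
    N24: 70+54 = 124 > 120
    N25: 53+54 = 107 > 80
  N13 sheds 163 kN to N25: 163 each.
    N25: 107+163 = 270 > 80
Round 3 — N24, N25 snap.
  N24 sheds 124 kN to N3: 124 each.
    N3: 133+124 = 257 > 150
  N25 sheds 270 kN to N15: 270 each.
    N15: 87+270 = 357 > 100
Round 4 — N15, N3 snap.
  N15 sheds 357 kN: no online neighbours, lost.
  N3 sheds 257 kN: no online neighbours, lost.
No further breaks.

never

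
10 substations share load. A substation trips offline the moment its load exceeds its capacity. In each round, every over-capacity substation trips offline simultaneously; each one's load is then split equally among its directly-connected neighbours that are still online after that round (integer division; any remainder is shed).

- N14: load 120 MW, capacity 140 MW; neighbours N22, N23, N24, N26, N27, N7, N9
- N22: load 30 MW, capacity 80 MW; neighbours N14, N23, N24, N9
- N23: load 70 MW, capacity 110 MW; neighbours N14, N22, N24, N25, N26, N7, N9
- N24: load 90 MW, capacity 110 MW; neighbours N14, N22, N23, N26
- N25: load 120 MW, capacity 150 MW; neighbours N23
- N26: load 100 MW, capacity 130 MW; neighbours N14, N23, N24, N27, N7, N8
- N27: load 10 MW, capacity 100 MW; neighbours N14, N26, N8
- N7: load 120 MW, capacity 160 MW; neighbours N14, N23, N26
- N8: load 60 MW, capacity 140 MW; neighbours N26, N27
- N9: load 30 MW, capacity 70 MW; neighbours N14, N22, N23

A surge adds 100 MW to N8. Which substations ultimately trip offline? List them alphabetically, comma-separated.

Round 1 — N8 at 160 > 140. N8 trips offline.
  N8 sheds 160 MW to N26, N27: 80 each.
    N26: 100+80 = 180 > 130
    N27: 10+80 = 90 ≤ 100
Round 2 — N26 trips offline.
  N26 sheds 180 MW to N14, N23, N24, N27, N7: 36 each.
    N14: 120+36 = 156 > 140
    N23: 70+36 = 106 ≤ 110
    N24: 90+36 = 126 > 110
    N27: 90+36 = 126 > 100
    N7: 120+36 = 156 ≤ 160
Round 3 — N14, N24, N27 trip offline.
  N14 sheds 156 MW to N22, N23, N7, N9: 39 each.
    N22: 30+39 = 69 ≤ 80
    N23: 106+39 = 145 > 110
    N7: 156+39 = 195 > 160
    N9: 30+39 = 69 ≤ 70
  N24 sheds 126 MW to N22, N23: 63 each.
    N22: 69+63 = 132 > 80
    N23: 145+63 = 208 > 110
  N27 sheds 126 MW: no online neighbours, lost.
Round 4 — N22, N23, N7 trip offline.
  N22 sheds 132 MW to N9: 132 each.
    N9: 69+132 = 201 > 70
  N23 sheds 208 MW to N25, N9: 104 each.
    N25: 120+104 = 224 > 150
    N9: 201+104 = 305 > 70
  N7 sheds 195 MW: no online neighbours, lost.
Round 5 — N25, N9 trip offline.
  N25 sheds 224 MW: no online neighbours, lost.
  N9 sheds 305 MW: no online neighbours, lost.
No further trips.

N14, N22, N23, N24, N25, N26, N27, N7, N8, N9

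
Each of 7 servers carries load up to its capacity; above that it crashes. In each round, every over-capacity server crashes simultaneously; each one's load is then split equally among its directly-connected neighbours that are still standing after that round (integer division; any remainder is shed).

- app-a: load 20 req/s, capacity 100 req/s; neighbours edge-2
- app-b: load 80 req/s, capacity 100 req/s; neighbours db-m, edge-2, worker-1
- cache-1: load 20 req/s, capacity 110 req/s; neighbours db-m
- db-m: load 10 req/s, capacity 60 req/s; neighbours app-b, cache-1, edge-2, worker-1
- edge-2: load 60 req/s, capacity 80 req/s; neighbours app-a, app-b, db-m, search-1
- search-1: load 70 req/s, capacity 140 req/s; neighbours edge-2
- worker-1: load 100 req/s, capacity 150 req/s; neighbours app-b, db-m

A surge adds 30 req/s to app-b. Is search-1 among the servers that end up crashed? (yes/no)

no

Round 1 — app-b at 110 > 100. app-b crashes.
  app-b sheds 110 req/s to db-m, edge-2, worker-1: 36 each (2 lost).
    db-m: 10+36 = 46 ≤ 60
    edge-2: 60+36 = 96 > 80
    worker-1: 100+36 = 136 ≤ 150
Round 2 — edge-2 crashes.
  edge-2 sheds 96 req/s to app-a, db-m, search-1: 32 each.
    app-a: 20+32 = 52 ≤ 100
    db-m: 46+32 = 78 > 60
    search-1: 70+32 = 102 ≤ 140
Round 3 — db-m crashes.
  db-m sheds 78 req/s to cache-1, worker-1: 39 each.
    cache-1: 20+39 = 59 ≤ 110
    worker-1: 136+39 = 175 > 150
Round 4 — worker-1 crashes.
  worker-1 sheds 175 req/s: no online neighbours, lost.
No further crashes.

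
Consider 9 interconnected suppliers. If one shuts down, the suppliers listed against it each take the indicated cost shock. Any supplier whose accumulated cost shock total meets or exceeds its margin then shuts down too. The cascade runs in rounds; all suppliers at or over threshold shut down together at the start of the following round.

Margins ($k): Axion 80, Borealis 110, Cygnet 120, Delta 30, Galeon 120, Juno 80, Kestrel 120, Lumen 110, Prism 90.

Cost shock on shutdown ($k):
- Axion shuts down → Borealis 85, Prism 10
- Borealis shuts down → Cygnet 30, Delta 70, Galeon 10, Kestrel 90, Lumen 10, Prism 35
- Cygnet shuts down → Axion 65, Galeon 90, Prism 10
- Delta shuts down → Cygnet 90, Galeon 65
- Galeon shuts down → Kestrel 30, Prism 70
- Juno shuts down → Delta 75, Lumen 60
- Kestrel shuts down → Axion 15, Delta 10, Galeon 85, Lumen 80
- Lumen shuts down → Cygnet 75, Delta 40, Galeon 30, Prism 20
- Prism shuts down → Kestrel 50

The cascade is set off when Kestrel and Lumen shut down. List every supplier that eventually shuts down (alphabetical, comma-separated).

Round 1 — Kestrel, Lumen shut down (initial).
  Axion: +15 → 15 < 80
  Cygnet: +75 → 75 < 120
  Delta: +10+40 → 50 ≥ 30
  Galeon: +85+30 → 115 < 120
  Prism: +20 → 20 < 90
Round 2 — Delta shuts down.
  Cygnet: +90 → 165 ≥ 120
  Galeon: +65 → 180 ≥ 120
Round 3 — Cygnet, Galeon shut down.
  Axion: +65 → 80 ≥ 80
  Prism: +10+70 → 100 ≥ 90
Round 4 — Axion, Prism shut down.
  Borealis: +85 → 85 < 110
No further shutdowns.

Axion, Cygnet, Delta, Galeon, Kestrel, Lumen, Prism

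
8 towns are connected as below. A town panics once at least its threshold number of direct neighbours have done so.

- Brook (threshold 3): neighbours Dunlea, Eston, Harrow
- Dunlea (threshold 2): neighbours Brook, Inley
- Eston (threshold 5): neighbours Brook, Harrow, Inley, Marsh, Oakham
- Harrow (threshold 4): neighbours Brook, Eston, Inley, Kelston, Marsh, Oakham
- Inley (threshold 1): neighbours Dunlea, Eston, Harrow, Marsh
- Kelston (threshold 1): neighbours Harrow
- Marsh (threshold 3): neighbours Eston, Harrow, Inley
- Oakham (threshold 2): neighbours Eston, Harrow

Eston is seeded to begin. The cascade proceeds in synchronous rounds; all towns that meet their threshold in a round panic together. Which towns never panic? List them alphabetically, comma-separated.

Brook, Dunlea, Harrow, Kelston, Marsh, Oakham

Round 1 — Eston panics (initial).
Round 2 — checking thresholds:
  Brook: 1 of 3 neighbours < 3, holds.
  Harrow: 1 of 6 neighbours < 4, holds.
  Inley: 1 of 4 neighbours ≥ 1, panics.
  Marsh: 1 of 3 neighbours < 3, holds.
  Oakham: 1 of 2 neighbours < 2, holds.
Round 3 — no new panics; cascade stops.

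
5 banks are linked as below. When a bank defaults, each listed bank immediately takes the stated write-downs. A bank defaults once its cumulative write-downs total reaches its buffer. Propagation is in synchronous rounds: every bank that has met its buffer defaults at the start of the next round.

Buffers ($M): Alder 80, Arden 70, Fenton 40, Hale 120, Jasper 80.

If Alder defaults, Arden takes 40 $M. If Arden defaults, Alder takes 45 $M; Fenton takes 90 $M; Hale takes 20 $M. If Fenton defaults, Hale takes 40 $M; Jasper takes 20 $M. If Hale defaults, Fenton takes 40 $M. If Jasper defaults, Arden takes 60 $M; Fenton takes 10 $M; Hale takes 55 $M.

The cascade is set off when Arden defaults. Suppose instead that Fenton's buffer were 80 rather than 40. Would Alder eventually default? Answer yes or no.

no

With Fenton's buffer at 80:
Round 1 — Arden defaults (initial).
  Alder: +45 → 45 < 80
  Fenton: +90 → 90 ≥ 80
  Hale: +20 → 20 < 120
Round 2 — Fenton defaults.
  Hale: +40 → 60 < 120
  Jasper: +20 → 20 < 80
No further defaults.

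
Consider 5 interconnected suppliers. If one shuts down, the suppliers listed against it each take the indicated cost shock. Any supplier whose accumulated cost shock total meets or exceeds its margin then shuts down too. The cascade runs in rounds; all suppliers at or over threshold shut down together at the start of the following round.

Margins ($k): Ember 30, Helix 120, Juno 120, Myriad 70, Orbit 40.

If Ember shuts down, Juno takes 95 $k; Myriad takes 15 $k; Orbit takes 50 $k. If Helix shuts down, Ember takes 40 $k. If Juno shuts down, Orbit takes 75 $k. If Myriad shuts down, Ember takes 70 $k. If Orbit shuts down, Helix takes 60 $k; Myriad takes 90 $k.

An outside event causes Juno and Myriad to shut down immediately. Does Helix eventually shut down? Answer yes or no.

no

Round 1 — Juno, Myriad shut down (initial).
  Ember: +70 → 70 ≥ 30
  Orbit: +75 → 75 ≥ 40
Round 2 — Ember, Orbit shut down.
  Helix: +60 → 60 < 120
No further shutdowns.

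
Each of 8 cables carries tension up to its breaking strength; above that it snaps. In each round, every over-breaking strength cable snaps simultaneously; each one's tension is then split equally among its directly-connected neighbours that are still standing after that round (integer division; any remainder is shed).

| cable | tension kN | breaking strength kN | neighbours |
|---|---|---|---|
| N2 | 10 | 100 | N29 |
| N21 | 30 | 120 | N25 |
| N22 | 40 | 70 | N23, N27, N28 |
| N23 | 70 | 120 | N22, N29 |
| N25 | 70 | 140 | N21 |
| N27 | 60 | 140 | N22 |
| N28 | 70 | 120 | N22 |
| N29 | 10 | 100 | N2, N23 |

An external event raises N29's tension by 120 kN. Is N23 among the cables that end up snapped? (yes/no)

yes

Round 1 — N29 at 130 > 100. N29 snaps.
  N29 sheds 130 kN to N2, N23: 65 each.
    N2: 10+65 = 75 ≤ 100
    N23: 70+65 = 135 > 120
Round 2 — N23 snaps.
  N23 sheds 135 kN to N22: 135 each.
    N22: 40+135 = 175 > 70
Round 3 — N22 snaps.
  N22 sheds 175 kN to N27, N28: 87 each (1 lost).
    N27: 60+87 = 147 > 140
    N28: 70+87 = 157 > 120
Round 4 — N27, N28 snap.
  N27 sheds 147 kN: no online neighbours, lost.
  N28 sheds 157 kN: no online neighbours, lost.
No further breaks.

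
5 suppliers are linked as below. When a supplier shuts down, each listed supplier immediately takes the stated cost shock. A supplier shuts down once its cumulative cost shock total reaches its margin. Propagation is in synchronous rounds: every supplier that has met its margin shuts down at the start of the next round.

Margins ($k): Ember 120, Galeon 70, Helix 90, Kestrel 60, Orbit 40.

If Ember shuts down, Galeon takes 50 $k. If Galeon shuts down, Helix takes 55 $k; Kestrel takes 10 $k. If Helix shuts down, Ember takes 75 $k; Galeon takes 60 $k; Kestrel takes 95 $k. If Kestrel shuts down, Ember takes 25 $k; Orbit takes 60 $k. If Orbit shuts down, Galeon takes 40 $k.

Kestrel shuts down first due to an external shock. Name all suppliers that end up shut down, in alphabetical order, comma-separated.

Round 1 — Kestrel shuts down (initial).
  Ember: +25 → 25 < 120
  Orbit: +60 → 60 ≥ 40
Round 2 — Orbit shuts down.
  Galeon: +40 → 40 < 70
No further shutdowns.

Kestrel, Orbit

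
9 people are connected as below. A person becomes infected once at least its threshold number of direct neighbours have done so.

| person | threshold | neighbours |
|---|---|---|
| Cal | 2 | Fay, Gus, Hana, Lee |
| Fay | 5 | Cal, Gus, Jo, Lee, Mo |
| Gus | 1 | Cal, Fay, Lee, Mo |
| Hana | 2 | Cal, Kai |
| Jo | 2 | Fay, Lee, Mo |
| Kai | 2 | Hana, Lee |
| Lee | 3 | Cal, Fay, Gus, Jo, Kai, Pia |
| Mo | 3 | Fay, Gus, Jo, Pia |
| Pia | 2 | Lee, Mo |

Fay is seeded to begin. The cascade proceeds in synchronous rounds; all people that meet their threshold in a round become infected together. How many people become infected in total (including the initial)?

Round 1 — Fay becomes infected (initial).
Round 2 — checking thresholds:
  Cal: 1 of 4 neighbours < 2, not yet.
  Gus: 1 of 4 neighbours ≥ 1, becomes infected.
  Jo: 1 of 3 neighbours < 2, not yet.
  Lee: 1 of 6 neighbours < 3, not yet.
  Mo: 1 of 4 neighbours < 3, not yet.
Round 3 — checking thresholds:
  Cal: 2 of 4 neighbours ≥ 2, becomes infected.
  Jo: 1 of 3 neighbours < 2, not yet.
  Lee: 2 of 6 neighbours < 3, not yet.
  Mo: 2 of 4 neighbours < 3, not yet.
Round 4 — checking thresholds:
  Hana: 1 of 2 neighbours < 2, not yet.
  Jo: 1 of 3 neighbours < 2, not yet.
  Lee: 3 of 6 neighbours ≥ 3, becomes infected.
  Mo: 2 of 4 neighbours < 3, not yet.
Round 5 — checking thresholds:
  Hana: 1 of 2 neighbours < 2, not yet.
  Jo: 2 of 3 neighbours ≥ 2, becomes infected.
  Kai: 1 of 2 neighbours < 2, not yet.
  Mo: 2 of 4 neighbours < 3, not yet.
  Pia: 1 of 2 neighbours < 2, not yet.
Round 6 — checking thresholds:
  Hana: 1 of 2 neighbours < 2, not yet.
  Kai: 1 of 2 neighbours < 2, not yet.
  Mo: 3 of 4 neighbours ≥ 3, becomes infected.
  Pia: 1 of 2 neighbours < 2, not yet.
Round 7 — checking thresholds:
  Hana: 1 of 2 neighbours < 2, not yet.
  Kai: 1 of 2 neighbours < 2, not yet.
  Pia: 2 of 2 neighbours ≥ 2, becomes infected.
Round 8 — no new infections; cascade stops.

7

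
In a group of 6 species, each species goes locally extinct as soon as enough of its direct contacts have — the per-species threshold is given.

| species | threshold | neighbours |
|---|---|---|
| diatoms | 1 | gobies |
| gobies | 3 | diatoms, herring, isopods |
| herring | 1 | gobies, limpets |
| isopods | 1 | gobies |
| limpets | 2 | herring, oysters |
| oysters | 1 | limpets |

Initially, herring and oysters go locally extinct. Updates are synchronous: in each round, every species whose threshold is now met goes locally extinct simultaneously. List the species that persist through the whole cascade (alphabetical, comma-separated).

diatoms, gobies, isopods

Round 1 — herring, oysters go locally extinct (initial).
Round 2 — checking thresholds:
  gobies: 1 of 3 neighbours < 3, below threshold.
  limpets: 2 of 2 neighbours ≥ 2, goes locally extinct.
Round 3 — no new extinctions; cascade stops.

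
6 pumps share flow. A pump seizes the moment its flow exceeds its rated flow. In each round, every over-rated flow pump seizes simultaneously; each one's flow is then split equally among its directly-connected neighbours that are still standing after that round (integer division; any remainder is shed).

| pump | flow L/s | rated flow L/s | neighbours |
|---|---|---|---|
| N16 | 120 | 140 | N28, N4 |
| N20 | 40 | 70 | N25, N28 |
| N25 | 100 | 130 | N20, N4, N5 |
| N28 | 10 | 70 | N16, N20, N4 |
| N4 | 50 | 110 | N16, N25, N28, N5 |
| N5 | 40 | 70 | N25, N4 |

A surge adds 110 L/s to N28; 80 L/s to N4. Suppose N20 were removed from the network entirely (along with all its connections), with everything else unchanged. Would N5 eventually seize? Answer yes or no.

yes

With N20 removed:
Round 1 — N28 at 120 > 70; N4 at 130 > 110. N28, N4 seize.
  N28 sheds 120 L/s to N16: 120 each.
    N16: 120+120 = 240 > 140
  N4 sheds 130 L/s to N16, N25, N5: 43 each (1 lost).
    N16: 240+43 = 283 > 140
    N25: 100+43 = 143 > 130
    N5: 40+43 = 83 > 70
Round 2 — N16, N25, N5 seize.
  N16 sheds 283 L/s: no online neighbours, lost.
  N25 sheds 143 L/s: no online neighbours, lost.
  N5 sheds 83 L/s: no online neighbours, lost.
No further seizures.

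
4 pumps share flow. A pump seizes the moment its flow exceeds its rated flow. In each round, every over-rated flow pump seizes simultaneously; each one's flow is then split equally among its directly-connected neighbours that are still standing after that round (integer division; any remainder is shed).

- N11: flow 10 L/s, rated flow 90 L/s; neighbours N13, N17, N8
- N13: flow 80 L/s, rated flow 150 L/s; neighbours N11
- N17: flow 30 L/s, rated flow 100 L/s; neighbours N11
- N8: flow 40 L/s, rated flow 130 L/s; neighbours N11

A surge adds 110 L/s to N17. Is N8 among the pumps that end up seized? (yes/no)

no

Round 1 — N17 at 140 > 100. N17 seizes.
  N17 sheds 140 L/s to N11: 140 each.
    N11: 10+140 = 150 > 90
Round 2 — N11 seizes.
  N11 sheds 150 L/s to N13, N8: 75 each.
    N13: 80+75 = 155 > 150
    N8: 40+75 = 115 ≤ 130
Round 3 — N13 seizes.
  N13 sheds 155 L/s: no online neighbours, lost.
No further seizures.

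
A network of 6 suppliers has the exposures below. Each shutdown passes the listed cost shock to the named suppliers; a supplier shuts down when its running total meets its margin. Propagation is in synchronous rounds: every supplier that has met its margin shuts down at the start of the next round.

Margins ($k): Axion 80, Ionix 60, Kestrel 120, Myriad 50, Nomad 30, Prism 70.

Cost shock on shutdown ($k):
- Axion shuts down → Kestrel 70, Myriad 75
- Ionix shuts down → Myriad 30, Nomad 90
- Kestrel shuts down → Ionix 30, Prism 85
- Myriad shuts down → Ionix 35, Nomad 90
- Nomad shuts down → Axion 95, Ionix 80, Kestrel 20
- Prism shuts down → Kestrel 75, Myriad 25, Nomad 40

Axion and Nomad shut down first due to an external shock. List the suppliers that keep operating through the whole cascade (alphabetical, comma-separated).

Kestrel, Prism

Round 1 — Axion, Nomad shut down (initial).
  Ionix: +80 → 80 ≥ 60
  Kestrel: +70+20 → 90 < 120
  Myriad: +75 → 75 ≥ 50
Round 2 — Ionix, Myriad shut down.
No further shutdowns.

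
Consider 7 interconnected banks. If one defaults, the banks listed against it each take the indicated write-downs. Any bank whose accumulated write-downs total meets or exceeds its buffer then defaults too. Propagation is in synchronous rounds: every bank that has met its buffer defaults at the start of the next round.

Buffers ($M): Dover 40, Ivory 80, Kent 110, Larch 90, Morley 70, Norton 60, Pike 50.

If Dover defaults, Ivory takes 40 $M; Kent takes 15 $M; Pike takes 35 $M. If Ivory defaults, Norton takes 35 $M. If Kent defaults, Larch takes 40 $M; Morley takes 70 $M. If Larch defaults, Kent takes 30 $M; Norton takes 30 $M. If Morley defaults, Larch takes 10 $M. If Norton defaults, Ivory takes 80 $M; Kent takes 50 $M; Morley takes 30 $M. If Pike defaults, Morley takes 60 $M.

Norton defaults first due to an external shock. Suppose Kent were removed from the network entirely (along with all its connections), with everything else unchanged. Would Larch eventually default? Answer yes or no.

With Kent removed:
Round 1 — Norton defaults (initial).
  Ivory: +80 → 80 ≥ 80
  Morley: +30 → 30 < 70
Round 2 — Ivory defaults.
No further defaults.

no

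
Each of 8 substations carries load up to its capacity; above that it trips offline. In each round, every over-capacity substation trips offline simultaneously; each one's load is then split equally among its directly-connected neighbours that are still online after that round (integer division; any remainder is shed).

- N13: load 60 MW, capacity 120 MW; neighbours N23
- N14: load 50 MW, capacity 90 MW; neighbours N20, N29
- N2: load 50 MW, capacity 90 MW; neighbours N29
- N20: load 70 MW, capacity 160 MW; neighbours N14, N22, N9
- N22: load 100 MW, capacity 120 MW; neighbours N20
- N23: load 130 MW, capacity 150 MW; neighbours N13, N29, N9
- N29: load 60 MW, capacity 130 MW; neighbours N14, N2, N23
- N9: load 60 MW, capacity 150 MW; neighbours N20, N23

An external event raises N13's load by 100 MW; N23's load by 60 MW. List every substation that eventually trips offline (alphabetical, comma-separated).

N13, N14, N2, N20, N22, N23, N29, N9

Round 1 — N13 at 160 > 120; N23 at 190 > 150. N13, N23 trip offline.
  N13 sheds 160 MW: no online neighbours, lost.
  N23 sheds 190 MW to N29, N9: 95 each.
    N29: 60+95 = 155 > 130
    N9: 60+95 = 155 > 150
Round 2 — N29, N9 trip offline.
  N29 sheds 155 MW to N14, N2: 77 each (1 lost).
    N14: 50+77 = 127 > 90
    N2: 50+77 = 127 > 90
  N9 sheds 155 MW to N20: 155 each.
    N20: 70+155 = 225 > 160
Round 3 — N14, N2, N20 trip offline.
  N14 sheds 127 MW: no online neighbours, lost.
  N2 sheds 127 MW: no online neighbours, lost.
  N20 sheds 225 MW to N22: 225 each.
    N22: 100+225 = 325 > 120
Round 4 — N22 trips offline.
  N22 sheds 325 MW: no online neighbours, lost.
No further trips.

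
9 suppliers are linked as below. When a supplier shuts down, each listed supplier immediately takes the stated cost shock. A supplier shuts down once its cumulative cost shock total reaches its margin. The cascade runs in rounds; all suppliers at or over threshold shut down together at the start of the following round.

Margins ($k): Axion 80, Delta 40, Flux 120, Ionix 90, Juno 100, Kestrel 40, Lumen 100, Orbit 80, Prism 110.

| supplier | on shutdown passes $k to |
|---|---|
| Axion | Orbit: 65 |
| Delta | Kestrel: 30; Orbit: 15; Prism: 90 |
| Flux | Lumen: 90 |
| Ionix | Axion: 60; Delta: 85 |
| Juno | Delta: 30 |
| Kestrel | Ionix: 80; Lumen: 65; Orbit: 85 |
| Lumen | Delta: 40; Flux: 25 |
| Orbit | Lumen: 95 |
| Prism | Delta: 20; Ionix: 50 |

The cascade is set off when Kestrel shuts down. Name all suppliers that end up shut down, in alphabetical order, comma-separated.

Delta, Kestrel, Lumen, Orbit

Round 1 — Kestrel shuts down (initial).
  Ionix: +80 → 80 < 90
  Lumen: +65 → 65 < 100
  Orbit: +85 → 85 ≥ 80
Round 2 — Orbit shuts down.
  Lumen: +95 → 160 ≥ 100
Round 3 — Lumen shuts down.
  Delta: +40 → 40 ≥ 40
  Flux: +25 → 25 < 120
Round 4 — Delta shuts down.
  Prism: +90 → 90 < 110
No further shutdowns.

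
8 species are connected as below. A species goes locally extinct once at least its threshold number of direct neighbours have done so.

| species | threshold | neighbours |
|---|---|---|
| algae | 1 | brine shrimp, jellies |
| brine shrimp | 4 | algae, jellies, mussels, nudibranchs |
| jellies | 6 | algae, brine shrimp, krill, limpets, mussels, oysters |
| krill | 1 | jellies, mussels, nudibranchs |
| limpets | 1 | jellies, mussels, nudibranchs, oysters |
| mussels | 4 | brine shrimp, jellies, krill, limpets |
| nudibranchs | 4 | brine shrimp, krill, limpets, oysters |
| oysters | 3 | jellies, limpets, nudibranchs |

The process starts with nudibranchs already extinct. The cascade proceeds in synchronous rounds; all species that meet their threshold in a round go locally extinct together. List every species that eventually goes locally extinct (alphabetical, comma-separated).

Round 1 — nudibranchs goes locally extinct (initial).
Round 2 — checking thresholds:
  brine shrimp: 1 of 4 neighbours < 4, not yet.
  krill: 1 of 3 neighbours ≥ 1, goes locally extinct.
  limpets: 1 of 4 neighbours ≥ 1, goes locally extinct.
  oysters: 1 of 3 neighbours < 3, not yet.
Round 3 — no new extinctions; cascade stops.

krill, limpets, nudibranchs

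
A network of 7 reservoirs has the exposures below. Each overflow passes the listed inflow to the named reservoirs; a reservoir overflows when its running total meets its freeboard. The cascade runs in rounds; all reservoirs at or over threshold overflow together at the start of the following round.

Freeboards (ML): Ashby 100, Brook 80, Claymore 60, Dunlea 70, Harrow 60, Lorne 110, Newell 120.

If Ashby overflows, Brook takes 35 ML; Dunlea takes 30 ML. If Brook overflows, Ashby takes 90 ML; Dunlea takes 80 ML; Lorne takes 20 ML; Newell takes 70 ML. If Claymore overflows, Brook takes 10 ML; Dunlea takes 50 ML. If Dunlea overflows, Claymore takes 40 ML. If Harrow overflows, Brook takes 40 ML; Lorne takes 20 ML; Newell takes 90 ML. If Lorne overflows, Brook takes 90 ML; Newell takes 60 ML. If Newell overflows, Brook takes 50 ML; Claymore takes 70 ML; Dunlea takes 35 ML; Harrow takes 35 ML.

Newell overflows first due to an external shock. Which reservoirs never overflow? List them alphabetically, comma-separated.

Round 1 — Newell overflows (initial).
  Brook: +50 → 50 < 80
  Claymore: +70 → 70 ≥ 60
  Dunlea: +35 → 35 < 70
  Harrow: +35 → 35 < 60
Round 2 — Claymore overflows.
  Brook: +10 → 60 < 80
  Dunlea: +50 → 85 ≥ 70
Round 3 — Dunlea overflows.
No further overflows.

Ashby, Brook, Harrow, Lorne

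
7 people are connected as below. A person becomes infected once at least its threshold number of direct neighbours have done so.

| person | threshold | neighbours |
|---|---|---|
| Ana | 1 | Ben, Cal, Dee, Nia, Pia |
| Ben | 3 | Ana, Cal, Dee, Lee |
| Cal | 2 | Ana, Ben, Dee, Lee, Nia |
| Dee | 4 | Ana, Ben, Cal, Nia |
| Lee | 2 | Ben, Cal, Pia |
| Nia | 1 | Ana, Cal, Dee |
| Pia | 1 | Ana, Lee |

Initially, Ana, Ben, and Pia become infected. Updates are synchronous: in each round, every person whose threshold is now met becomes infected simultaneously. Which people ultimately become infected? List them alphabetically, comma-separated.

Round 1 — Ana, Ben, Pia become infected (initial).
Round 2 — checking thresholds:
  Cal: 2 of 5 neighbours ≥ 2, becomes infected.
  Dee: 2 of 4 neighbours < 4, not yet.
  Lee: 2 of 3 neighbours ≥ 2, becomes infected.
  Nia: 1 of 3 neighbours ≥ 1, becomes infected.
Round 3 — checking thresholds:
  Dee: 4 of 4 neighbours ≥ 4, becomes infected.
Round 4 — no new infections; cascade stops.

Ana, Ben, Cal, Dee, Lee, Nia, Pia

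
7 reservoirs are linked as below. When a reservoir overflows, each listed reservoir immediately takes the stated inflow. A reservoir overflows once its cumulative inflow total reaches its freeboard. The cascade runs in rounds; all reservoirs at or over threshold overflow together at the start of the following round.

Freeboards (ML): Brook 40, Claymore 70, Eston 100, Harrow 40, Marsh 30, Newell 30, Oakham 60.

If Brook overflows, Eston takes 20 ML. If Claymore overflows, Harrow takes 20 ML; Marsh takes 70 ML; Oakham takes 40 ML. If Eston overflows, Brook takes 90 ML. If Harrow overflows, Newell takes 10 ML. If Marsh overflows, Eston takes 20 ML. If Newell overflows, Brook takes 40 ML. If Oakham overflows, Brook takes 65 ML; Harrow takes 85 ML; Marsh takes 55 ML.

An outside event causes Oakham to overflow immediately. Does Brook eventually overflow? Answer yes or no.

Round 1 — Oakham overflows (initial).
  Brook: +65 → 65 ≥ 40
  Harrow: +85 → 85 ≥ 40
  Marsh: +55 → 55 ≥ 30
Round 2 — Brook, Harrow, Marsh overflow.
  Eston: +20+20 → 40 < 100
  Newell: +10 → 10 < 30
No further overflows.

yes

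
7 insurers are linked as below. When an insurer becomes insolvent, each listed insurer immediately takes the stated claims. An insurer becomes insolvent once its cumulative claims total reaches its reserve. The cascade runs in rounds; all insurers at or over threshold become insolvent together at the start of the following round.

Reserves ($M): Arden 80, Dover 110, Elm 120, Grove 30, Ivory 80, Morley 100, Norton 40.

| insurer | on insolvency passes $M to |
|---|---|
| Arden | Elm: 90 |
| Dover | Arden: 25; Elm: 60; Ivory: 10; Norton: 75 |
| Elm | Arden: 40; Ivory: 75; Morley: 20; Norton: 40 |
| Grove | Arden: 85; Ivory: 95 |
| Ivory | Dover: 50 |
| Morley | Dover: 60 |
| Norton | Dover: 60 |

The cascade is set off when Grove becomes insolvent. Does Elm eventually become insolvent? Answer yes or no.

Round 1 — Grove becomes insolvent (initial).
  Arden: +85 → 85 ≥ 80
  Ivory: +95 → 95 ≥ 80
Round 2 — Arden, Ivory become insolvent.
  Dover: +50 → 50 < 110
  Elm: +90 → 90 < 120
No further insolvencies.

no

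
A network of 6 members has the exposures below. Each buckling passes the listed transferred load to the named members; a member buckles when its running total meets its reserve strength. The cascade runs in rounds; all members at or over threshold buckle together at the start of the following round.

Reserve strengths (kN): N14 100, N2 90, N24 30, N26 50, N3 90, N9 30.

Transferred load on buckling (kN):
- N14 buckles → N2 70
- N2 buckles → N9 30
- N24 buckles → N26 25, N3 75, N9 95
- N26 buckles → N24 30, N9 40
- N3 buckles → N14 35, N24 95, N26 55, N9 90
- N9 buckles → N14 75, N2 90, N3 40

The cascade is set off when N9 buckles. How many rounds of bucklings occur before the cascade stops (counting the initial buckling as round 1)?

2

Round 1 — N9 buckles (initial).
  N14: +75 → 75 < 100
  N2: +90 → 90 ≥ 90
  N3: +40 → 40 < 90
Round 2 — N2 buckles.
No further bucklings.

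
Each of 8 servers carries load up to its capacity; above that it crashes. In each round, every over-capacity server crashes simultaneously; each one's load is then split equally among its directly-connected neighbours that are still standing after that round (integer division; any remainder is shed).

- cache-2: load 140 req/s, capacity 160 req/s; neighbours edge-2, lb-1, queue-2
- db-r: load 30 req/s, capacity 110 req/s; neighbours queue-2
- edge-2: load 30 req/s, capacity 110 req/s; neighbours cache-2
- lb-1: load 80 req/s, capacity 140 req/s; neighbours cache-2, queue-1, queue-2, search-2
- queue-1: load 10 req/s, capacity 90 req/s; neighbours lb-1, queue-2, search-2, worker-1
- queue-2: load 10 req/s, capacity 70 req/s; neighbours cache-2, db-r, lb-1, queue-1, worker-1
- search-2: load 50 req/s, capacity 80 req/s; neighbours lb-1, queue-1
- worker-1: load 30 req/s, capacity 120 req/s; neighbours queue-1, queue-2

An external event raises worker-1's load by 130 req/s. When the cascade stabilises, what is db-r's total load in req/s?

52

Round 1 — worker-1 at 160 > 120. worker-1 crashes.
  worker-1 sheds 160 req/s to queue-1, queue-2: 80 each.
    queue-1: 10+80 = 90 ≤ 90
    queue-2: 10+80 = 90 > 70
Round 2 — queue-2 crashes.
  queue-2 sheds 90 req/s to cache-2, db-r, lb-1, queue-1: 22 each (2 lost).
    cache-2: 140+22 = 162 > 160
    db-r: 30+22 = 52 ≤ 110
    lb-1: 80+22 = 102 ≤ 140
    queue-1: 90+22 = 112 > 90
Round 3 — cache-2, queue-1 crash.
  cache-2 sheds 162 req/s to edge-2, lb-1: 81 each.
    edge-2: 30+81 = 111 > 110
    lb-1: 102+81 = 183 > 140
  queue-1 sheds 112 req/s to lb-1, search-2: 56 each.
    lb-1: 183+56 = 239 > 140
    search-2: 50+56 = 106 > 80
Round 4 — edge-2, lb-1, search-2 crash.
  edge-2 sheds 111 req/s: no online neighbours, lost.
  lb-1 sheds 239 req/s: no online neighbours, lost.
  search-2 sheds 106 req/s: no online neighbours, lost.
No further crashes.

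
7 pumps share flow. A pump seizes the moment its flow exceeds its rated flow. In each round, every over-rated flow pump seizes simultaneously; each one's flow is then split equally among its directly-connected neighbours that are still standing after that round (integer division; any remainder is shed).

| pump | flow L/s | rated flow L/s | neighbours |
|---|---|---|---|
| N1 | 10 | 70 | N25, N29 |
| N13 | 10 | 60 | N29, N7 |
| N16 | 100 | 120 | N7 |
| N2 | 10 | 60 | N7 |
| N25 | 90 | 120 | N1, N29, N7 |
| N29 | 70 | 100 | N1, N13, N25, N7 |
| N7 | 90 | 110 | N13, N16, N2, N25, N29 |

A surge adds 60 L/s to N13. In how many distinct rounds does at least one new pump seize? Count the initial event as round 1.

Round 1 — N13 at 70 > 60. N13 seizes.
  N13 sheds 70 L/s to N29, N7: 35 each.
    N29: 70+35 = 105 > 100
    N7: 90+35 = 125 > 110
Round 2 — N29, N7 seize.
  N29 sheds 105 L/s to N1, N25: 52 each (1 lost).
    N1: 10+52 = 62 ≤ 70
    N25: 90+52 = 142 > 120
  N7 sheds 125 L/s to N16, N2, N25: 41 each (2 lost).
    N16: 100+41 = 141 > 120
    N2: 10+41 = 51 ≤ 60
    N25: 142+41 = 183 > 120
Round 3 — N16, N25 seize.
  N16 sheds 141 L/s: no online neighbours, lost.
  N25 sheds 183 L/s to N1: 183 each.
    N1: 62+183 = 245 > 70
Round 4 — N1 seizes.
  N1 sheds 245 L/s: no online neighbours, lost.
No further seizures.

4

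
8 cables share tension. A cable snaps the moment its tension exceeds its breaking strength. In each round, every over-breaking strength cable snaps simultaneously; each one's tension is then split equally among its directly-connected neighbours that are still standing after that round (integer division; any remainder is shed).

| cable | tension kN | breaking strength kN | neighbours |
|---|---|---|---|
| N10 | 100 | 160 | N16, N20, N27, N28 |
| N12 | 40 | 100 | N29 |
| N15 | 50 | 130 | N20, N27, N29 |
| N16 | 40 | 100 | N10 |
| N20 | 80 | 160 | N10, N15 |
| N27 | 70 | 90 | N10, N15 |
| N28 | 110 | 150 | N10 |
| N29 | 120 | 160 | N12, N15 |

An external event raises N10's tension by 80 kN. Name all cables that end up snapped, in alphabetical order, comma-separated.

N10, N12, N15, N20, N27, N28, N29

Round 1 — N10 at 180 > 160. N10 snaps.
  N10 sheds 180 kN to N16, N20, N27, N28: 45 each.
    N16: 40+45 = 85 ≤ 100
    N20: 80+45 = 125 ≤ 160
    N27: 70+45 = 115 > 90
    N28: 110+45 = 155 > 150
Round 2 — N27, N28 snap.
  N27 sheds 115 kN to N15: 115 each.
    N15: 50+115 = 165 > 130
  N28 sheds 155 kN: no online neighbours, lost.
Round 3 — N15 snaps.
  N15 sheds 165 kN to N20, N29: 82 each (1 lost).
    N20: 125+82 = 207 > 160
    N29: 120+82 = 202 > 160
Round 4 — N20, N29 snap.
  N20 sheds 207 kN: no online neighbours, lost.
  N29 sheds 202 kN to N12: 202 each.
    N12: 40+202 = 242 > 100
Round 5 — N12 snaps.
  N12 sheds 242 kN: no online neighbours, lost.
No further breaks.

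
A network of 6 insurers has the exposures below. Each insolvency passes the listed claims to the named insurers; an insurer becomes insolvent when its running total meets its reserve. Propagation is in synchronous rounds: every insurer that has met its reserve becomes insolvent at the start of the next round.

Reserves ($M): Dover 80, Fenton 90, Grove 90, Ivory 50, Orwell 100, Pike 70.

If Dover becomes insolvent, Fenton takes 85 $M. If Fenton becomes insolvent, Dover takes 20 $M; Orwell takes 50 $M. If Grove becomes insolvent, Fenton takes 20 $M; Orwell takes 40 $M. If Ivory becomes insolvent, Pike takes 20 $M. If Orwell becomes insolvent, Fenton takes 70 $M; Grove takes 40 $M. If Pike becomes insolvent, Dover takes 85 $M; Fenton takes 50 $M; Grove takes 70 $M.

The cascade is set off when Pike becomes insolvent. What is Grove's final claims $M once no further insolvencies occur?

Round 1 — Pike becomes insolvent (initial).
  Dover: +85 → 85 ≥ 80
  Fenton: +50 → 50 < 90
  Grove: +70 → 70 < 90
Round 2 — Dover becomes insolvent.
  Fenton: +85 → 135 ≥ 90
Round 3 — Fenton becomes insolvent.
  Orwell: +50 → 50 < 100
No further insolvencies.

70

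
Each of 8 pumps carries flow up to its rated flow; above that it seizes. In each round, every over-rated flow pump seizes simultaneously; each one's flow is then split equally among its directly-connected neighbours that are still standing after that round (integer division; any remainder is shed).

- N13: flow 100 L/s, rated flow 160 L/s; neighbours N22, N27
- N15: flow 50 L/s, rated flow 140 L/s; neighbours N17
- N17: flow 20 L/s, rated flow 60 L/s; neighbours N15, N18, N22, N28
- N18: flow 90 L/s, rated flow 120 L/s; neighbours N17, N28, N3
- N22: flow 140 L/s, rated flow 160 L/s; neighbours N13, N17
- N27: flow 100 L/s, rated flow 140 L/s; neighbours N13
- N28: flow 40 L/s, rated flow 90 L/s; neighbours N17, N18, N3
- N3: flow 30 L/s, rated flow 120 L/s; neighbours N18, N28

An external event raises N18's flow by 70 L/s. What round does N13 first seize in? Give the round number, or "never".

Round 1 — N18 at 160 > 120. N18 seizes.
  N18 sheds 160 L/s to N17, N28, N3: 53 each (1 lost).
    N17: 20+53 = 73 > 60
    N28: 40+53 = 93 > 90
    N3: 30+53 = 83 ≤ 120
Round 2 — N17, N28 seize.
  N17 sheds 73 L/s to N15, N22: 36 each (1 lost).
    N15: 50+36 = 86 ≤ 140
    N22: 140+36 = 176 > 160
  N28 sheds 93 L/s to N3: 93 each.
    N3: 83+93 = 176 > 120
Round 3 — N22, N3 seize.
  N22 sheds 176 L/s to N13: 176 each.
    N13: 100+176 = 276 > 160
  N3 sheds 176 L/s: no online neighbours, lost.
Round 4 — N13 seizes.
  N13 sheds 276 L/s to N27: 276 each.
    N27: 100+276 = 376 > 140
Round 5 — N27 seizes.
  N27 sheds 376 L/s: no online neighbours, lost.
No further seizures.

4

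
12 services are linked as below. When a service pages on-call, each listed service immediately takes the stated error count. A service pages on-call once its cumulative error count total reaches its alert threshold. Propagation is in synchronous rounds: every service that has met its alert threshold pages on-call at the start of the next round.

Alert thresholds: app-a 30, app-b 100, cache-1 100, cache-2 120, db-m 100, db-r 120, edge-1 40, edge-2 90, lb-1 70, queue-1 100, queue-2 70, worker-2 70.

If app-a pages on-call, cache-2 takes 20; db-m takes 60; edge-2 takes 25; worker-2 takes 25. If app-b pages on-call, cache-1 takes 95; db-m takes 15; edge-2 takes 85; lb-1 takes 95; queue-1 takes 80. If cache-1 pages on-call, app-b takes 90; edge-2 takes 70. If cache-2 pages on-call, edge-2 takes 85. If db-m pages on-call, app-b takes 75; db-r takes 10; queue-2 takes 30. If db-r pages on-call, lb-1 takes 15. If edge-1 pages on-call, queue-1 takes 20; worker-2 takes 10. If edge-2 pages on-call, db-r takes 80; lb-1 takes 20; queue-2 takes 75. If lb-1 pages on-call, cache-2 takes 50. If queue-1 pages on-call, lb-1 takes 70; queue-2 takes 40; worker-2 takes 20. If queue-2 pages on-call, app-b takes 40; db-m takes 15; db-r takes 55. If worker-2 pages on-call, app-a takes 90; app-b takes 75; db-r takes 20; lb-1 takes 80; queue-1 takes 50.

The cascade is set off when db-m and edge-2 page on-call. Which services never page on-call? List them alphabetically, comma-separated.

app-a, cache-1, cache-2, edge-1, queue-1, worker-2

Round 1 — db-m, edge-2 page on-call (initial).
  app-b: +75 → 75 < 100
  db-r: +10+80 → 90 < 120
  lb-1: +20 → 20 < 70
  queue-2: +30+75 → 105 ≥ 70
Round 2 — queue-2 pages on-call.
  app-b: +40 → 115 ≥ 100
  db-r: +55 → 145 ≥ 120
Round 3 — app-b, db-r page on-call.
  cache-1: +95 → 95 < 100
  lb-1: +95+15 → 130 ≥ 70
  queue-1: +80 → 80 < 100
Round 4 — lb-1 pages on-call.
  cache-2: +50 → 50 < 120
No further pages.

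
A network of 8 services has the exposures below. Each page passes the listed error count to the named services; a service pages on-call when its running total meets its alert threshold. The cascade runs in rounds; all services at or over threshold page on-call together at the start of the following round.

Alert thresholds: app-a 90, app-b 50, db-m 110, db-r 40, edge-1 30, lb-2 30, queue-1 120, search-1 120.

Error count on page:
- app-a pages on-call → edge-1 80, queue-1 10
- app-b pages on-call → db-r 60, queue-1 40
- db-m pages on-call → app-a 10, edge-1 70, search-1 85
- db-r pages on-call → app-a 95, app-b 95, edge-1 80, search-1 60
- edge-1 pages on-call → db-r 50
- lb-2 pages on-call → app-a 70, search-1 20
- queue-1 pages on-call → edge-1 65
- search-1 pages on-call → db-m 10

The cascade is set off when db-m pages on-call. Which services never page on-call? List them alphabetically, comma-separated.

lb-2, queue-1

Round 1 — db-m pages on-call (initial).
  app-a: +10 → 10 < 90
  edge-1: +70 → 70 ≥ 30
  search-1: +85 → 85 < 120
Round 2 — edge-1 pages on-call.
  db-r: +50 → 50 ≥ 40
Round 3 — db-r pages on-call.
  app-a: +95 → 105 ≥ 90
  app-b: +95 → 95 ≥ 50
  search-1: +60 → 145 ≥ 120
Round 4 — app-a, app-b, search-1 page on-call.
  queue-1: +10+40 → 50 < 120
No further pages.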